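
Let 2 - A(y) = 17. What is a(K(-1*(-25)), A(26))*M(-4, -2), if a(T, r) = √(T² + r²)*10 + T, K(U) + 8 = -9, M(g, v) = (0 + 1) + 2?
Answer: -51 + 30*√514 ≈ 629.15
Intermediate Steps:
A(y) = -15 (A(y) = 2 - 1*17 = 2 - 17 = -15)
M(g, v) = 3 (M(g, v) = 1 + 2 = 3)
K(U) = -17 (K(U) = -8 - 9 = -17)
a(T, r) = T + 10*√(T² + r²) (a(T, r) = 10*√(T² + r²) + T = T + 10*√(T² + r²))
a(K(-1*(-25)), A(26))*M(-4, -2) = (-17 + 10*√((-17)² + (-15)²))*3 = (-17 + 10*√(289 + 225))*3 = (-17 + 10*√514)*3 = -51 + 30*√514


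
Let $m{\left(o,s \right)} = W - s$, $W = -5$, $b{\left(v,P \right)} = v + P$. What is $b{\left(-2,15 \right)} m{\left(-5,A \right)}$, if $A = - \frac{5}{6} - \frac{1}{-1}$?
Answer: $- \frac{403}{6} \approx -67.167$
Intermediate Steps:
$A = \frac{1}{6}$ ($A = \left(-5\right) \frac{1}{6} - -1 = - \frac{5}{6} + 1 = \frac{1}{6} \approx 0.16667$)
$b{\left(v,P \right)} = P + v$
$m{\left(o,s \right)} = -5 - s$
$b{\left(-2,15 \right)} m{\left(-5,A \right)} = \left(15 - 2\right) \left(-5 - \frac{1}{6}\right) = 13 \left(-5 - \frac{1}{6}\right) = 13 \left(- \frac{31}{6}\right) = - \frac{403}{6}$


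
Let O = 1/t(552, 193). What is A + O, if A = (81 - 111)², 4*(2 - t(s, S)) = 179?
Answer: 153896/171 ≈ 899.98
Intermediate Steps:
t(s, S) = -171/4 (t(s, S) = 2 - ¼*179 = 2 - 179/4 = -171/4)
O = -4/171 (O = 1/(-171/4) = -4/171 ≈ -0.023392)
A = 900 (A = (-30)² = 900)
A + O = 900 - 4/171 = 153896/171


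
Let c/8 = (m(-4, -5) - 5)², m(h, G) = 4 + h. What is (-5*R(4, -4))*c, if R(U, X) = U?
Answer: -4000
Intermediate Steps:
c = 200 (c = 8*((4 - 4) - 5)² = 8*(0 - 5)² = 8*(-5)² = 8*25 = 200)
(-5*R(4, -4))*c = -5*4*200 = -20*200 = -4000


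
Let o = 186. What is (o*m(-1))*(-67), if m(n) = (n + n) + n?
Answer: 37386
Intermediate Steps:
m(n) = 3*n (m(n) = 2*n + n = 3*n)
(o*m(-1))*(-67) = (186*(3*(-1)))*(-67) = (186*(-3))*(-67) = -558*(-67) = 37386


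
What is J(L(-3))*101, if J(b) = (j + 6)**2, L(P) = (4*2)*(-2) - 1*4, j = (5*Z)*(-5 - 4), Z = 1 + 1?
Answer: 712656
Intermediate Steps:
Z = 2
j = -90 (j = (5*2)*(-5 - 4) = 10*(-9) = -90)
L(P) = -20 (L(P) = 8*(-2) - 4 = -16 - 4 = -20)
J(b) = 7056 (J(b) = (-90 + 6)**2 = (-84)**2 = 7056)
J(L(-3))*101 = 7056*101 = 712656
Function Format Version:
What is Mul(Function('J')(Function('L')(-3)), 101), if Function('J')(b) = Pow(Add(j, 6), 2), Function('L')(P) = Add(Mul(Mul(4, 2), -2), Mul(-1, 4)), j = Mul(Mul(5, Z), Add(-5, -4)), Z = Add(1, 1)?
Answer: 712656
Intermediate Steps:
Z = 2
j = -90 (j = Mul(Mul(5, 2), Add(-5, -4)) = Mul(10, -9) = -90)
Function('L')(P) = -20 (Function('L')(P) = Add(Mul(8, -2), -4) = Add(-16, -4) = -20)
Function('J')(b) = 7056 (Function('J')(b) = Pow(Add(-90, 6), 2) = Pow(-84, 2) = 7056)
Mul(Function('J')(Function('L')(-3)), 101) = Mul(7056, 101) = 712656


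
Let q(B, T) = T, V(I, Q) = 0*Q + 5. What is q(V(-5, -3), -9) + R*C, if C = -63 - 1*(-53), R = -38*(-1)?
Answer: -389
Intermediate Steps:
V(I, Q) = 5 (V(I, Q) = 0 + 5 = 5)
R = 38
C = -10 (C = -63 + 53 = -10)
q(V(-5, -3), -9) + R*C = -9 + 38*(-10) = -9 - 380 = -389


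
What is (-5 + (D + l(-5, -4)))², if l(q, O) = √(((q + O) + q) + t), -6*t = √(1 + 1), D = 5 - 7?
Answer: (42 - I*√6*√(84 + √2))²/36 ≈ 34.764 - 52.822*I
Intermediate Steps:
D = -2
t = -√2/6 (t = -√(1 + 1)/6 = -√2/6 ≈ -0.23570)
l(q, O) = √(O + 2*q - √2/6) (l(q, O) = √(((q + O) + q) - √2/6) = √(((O + q) + q) - √2/6) = √((O + 2*q) - √2/6) = √(O + 2*q - √2/6))
(-5 + (D + l(-5, -4)))² = (-5 + (-2 + √(-6*√2 + 36*(-4) + 72*(-5))/6))² = (-5 + (-2 + √(-6*√2 - 144 - 360)/6))² = (-5 + (-2 + √(-504 - 6*√2)/6))² = (-7 + √(-504 - 6*√2)/6)²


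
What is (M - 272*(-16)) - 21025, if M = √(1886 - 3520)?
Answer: -16673 + I*√1634 ≈ -16673.0 + 40.423*I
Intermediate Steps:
M = I*√1634 (M = √(-1634) = I*√1634 ≈ 40.423*I)
(M - 272*(-16)) - 21025 = (I*√1634 - 272*(-16)) - 21025 = (I*√1634 + 4352) - 21025 = (4352 + I*√1634) - 21025 = -16673 + I*√1634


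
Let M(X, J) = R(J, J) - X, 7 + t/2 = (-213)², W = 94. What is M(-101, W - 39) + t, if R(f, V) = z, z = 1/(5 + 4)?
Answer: 817426/9 ≈ 90825.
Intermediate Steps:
z = ⅑ (z = 1/9 = ⅑ ≈ 0.11111)
R(f, V) = ⅑
t = 90724 (t = -14 + 2*(-213)² = -14 + 2*45369 = -14 + 90738 = 90724)
M(X, J) = ⅑ - X
M(-101, W - 39) + t = (⅑ - 1*(-101)) + 90724 = (⅑ + 101) + 90724 = 910/9 + 90724 = 817426/9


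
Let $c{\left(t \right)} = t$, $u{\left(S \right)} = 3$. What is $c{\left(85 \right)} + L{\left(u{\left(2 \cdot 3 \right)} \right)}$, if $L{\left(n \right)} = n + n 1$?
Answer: $91$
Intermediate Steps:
$L{\left(n \right)} = 2 n$ ($L{\left(n \right)} = n + n = 2 n$)
$c{\left(85 \right)} + L{\left(u{\left(2 \cdot 3 \right)} \right)} = 85 + 2 \cdot 3 = 85 + 6 = 91$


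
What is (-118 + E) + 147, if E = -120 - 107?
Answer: -198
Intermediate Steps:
E = -227
(-118 + E) + 147 = (-118 - 227) + 147 = -345 + 147 = -198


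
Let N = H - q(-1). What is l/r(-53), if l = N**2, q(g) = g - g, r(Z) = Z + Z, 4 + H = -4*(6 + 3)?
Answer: -800/53 ≈ -15.094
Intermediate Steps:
H = -40 (H = -4 - 4*(6 + 3) = -4 - 4*9 = -4 - 36 = -40)
r(Z) = 2*Z
q(g) = 0
N = -40 (N = -40 - 1*0 = -40 + 0 = -40)
l = 1600 (l = (-40)**2 = 1600)
l/r(-53) = 1600/((2*(-53))) = 1600/(-106) = 1600*(-1/106) = -800/53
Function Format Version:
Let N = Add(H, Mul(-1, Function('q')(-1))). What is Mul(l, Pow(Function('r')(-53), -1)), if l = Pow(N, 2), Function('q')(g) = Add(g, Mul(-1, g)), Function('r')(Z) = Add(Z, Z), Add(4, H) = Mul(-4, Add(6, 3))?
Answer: Rational(-800, 53) ≈ -15.094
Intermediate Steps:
H = -40 (H = Add(-4, Mul(-4, Add(6, 3))) = Add(-4, Mul(-4, 9)) = Add(-4, -36) = -40)
Function('r')(Z) = Mul(2, Z)
Function('q')(g) = 0
N = -40 (N = Add(-40, Mul(-1, 0)) = Add(-40, 0) = -40)
l = 1600 (l = Pow(-40, 2) = 1600)
Mul(l, Pow(Function('r')(-53), -1)) = Mul(1600, Pow(Mul(2, -53), -1)) = Mul(1600, Pow(-106, -1)) = Mul(1600, Rational(-1, 106)) = Rational(-800, 53)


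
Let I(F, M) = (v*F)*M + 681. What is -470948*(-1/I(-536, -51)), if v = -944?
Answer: -470948/25804503 ≈ -0.018251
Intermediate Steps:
I(F, M) = 681 - 944*F*M (I(F, M) = (-944*F)*M + 681 = -944*F*M + 681 = 681 - 944*F*M)
-470948*(-1/I(-536, -51)) = -470948*(-1/(681 - 944*(-536)*(-51))) = -470948*(-1/(681 - 25805184)) = -470948/((-1*(-25804503))) = -470948/25804503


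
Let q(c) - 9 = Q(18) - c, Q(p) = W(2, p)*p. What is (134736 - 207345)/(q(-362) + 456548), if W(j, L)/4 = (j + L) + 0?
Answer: -72609/458359 ≈ -0.15841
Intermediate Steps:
W(j, L) = 4*L + 4*j (W(j, L) = 4*((j + L) + 0) = 4*((L + j) + 0) = 4*(L + j) = 4*L + 4*j)
Q(p) = p*(8 + 4*p) (Q(p) = (4*p + 4*2)*p = (4*p + 8)*p = (8 + 4*p)*p = p*(8 + 4*p))
q(c) = 1449 - c (q(c) = 9 + (4*18*(2 + 18) - c) = 9 + (4*18*20 - c) = 9 + (1440 - c) = 1449 - c)
(134736 - 207345)/(q(-362) + 456548) = (134736 - 207345)/((1449 - 1*(-362)) + 456548) = -72609/((1449 + 362) + 456548) = -72609/(1811 + 456548) = -72609/458359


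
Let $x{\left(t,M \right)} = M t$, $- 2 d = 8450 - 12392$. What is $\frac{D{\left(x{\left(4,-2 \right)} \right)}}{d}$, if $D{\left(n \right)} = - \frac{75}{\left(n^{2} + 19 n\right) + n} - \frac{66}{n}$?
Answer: $\frac{289}{63072} \approx 0.0045821$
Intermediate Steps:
$d = 1971$ ($d = - \frac{8450 - 12392}{2} = \left(- \frac{1}{2}\right) \left(-3942\right) = 1971$)
$D{\left(n \right)} = - \frac{75}{n^{2} + 20 n} - \frac{66}{n}$
$\frac{D{\left(x{\left(4,-2 \right)} \right)}}{d} = \frac{3 \frac{1}{\left(-2\right) 4} \frac{1}{20 - 8} \left(-465 - 22 \left(\left(-2\right) 4\right)\right)}{1971} = \frac{3 \left(-465 - -176\right)}{\left(-8\right) \left(20 - 8\right)} \frac{1}{1971} = 3 \left(- \frac{1}{8}\right) \frac{1}{12} \left(-465 + 176\right) \frac{1}{1971} = 3 \left(- \frac{1}{8}\right) \frac{1}{12} \left(-289\right) \frac{1}{1971} = \frac{289}{32} \cdot \frac{1}{1971} = \frac{289}{63072}$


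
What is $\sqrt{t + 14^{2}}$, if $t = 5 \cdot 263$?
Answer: $\sqrt{1511} \approx 38.872$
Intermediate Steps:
$t = 1315$
$\sqrt{t + 14^{2}} = \sqrt{1315 + 14^{2}} = \sqrt{1315 + 196} = \sqrt{1511}$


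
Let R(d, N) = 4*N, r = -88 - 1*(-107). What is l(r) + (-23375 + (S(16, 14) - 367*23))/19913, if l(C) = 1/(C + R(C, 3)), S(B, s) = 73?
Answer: -964120/617303 ≈ -1.5618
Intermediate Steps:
r = 19 (r = -88 + 107 = 19)
l(C) = 1/(12 + C) (l(C) = 1/(C + 4*3) = 1/(C + 12) = 1/(12 + C))
l(r) + (-23375 + (S(16, 14) - 367*23))/19913 = 1/(12 + 19) + (-23375 + (73 - 367*23))/19913 = 1/31 + (-23375 + (73 - 8441))*(1/19913) = 1/31 + (-23375 - 8368)*(1/19913) = 1/31 - 31743*1/19913 = 1/31 - 31743/19913 = -964120/617303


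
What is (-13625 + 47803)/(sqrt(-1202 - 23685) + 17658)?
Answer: 603515124/311829851 - 34178*I*sqrt(24887)/311829851 ≈ 1.9354 - 0.017291*I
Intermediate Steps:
(-13625 + 47803)/(sqrt(-1202 - 23685) + 17658) = 34178/(sqrt(-24887) + 17658) = 34178/(I*sqrt(24887) + 17658) = 34178/(17658 + I*sqrt(24887))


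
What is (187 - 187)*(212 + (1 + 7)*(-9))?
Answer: 0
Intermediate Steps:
(187 - 187)*(212 + (1 + 7)*(-9)) = 0*(212 + 8*(-9)) = 0*(212 - 72) = 0*140 = 0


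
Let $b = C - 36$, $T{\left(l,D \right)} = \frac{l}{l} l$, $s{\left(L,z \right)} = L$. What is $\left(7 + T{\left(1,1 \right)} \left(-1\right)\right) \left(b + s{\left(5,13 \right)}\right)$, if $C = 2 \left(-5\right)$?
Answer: $-246$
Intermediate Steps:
$C = -10$
$T{\left(l,D \right)} = l$ ($T{\left(l,D \right)} = 1 l = l$)
$b = -46$ ($b = -10 - 36 = -46$)
$\left(7 + T{\left(1,1 \right)} \left(-1\right)\right) \left(b + s{\left(5,13 \right)}\right) = \left(7 + 1 \left(-1\right)\right) \left(-46 + 5\right) = \left(7 - 1\right) \left(-41\right) = 6 \left(-41\right) = -246$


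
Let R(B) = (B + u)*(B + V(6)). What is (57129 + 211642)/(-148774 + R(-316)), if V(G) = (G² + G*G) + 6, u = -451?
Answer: 268771/33772 ≈ 7.9584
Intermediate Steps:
V(G) = 6 + 2*G² (V(G) = (G² + G²) + 6 = 2*G² + 6 = 6 + 2*G²)
R(B) = (-451 + B)*(78 + B) (R(B) = (B - 451)*(B + (6 + 2*6²)) = (-451 + B)*(B + (6 + 2*36)) = (-451 + B)*(B + (6 + 72)) = (-451 + B)*(B + 78) = (-451 + B)*(78 + B))
(57129 + 211642)/(-148774 + R(-316)) = (57129 + 211642)/(-148774 + (-35178 + (-316)² - 373*(-316))) = 268771/(-148774 + (-35178 + 99856 + 117868)) = 268771/(-148774 + 182546) = 268771/33772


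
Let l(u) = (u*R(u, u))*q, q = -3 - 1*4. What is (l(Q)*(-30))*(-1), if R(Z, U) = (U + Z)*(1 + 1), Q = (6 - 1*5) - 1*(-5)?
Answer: -30240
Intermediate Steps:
q = -7 (q = -3 - 4 = -7)
Q = 6 (Q = (6 - 5) + 5 = 1 + 5 = 6)
R(Z, U) = 2*U + 2*Z (R(Z, U) = (U + Z)*2 = 2*U + 2*Z)
l(u) = -28*u² (l(u) = (u*(2*u + 2*u))*(-7) = (u*(4*u))*(-7) = (4*u²)*(-7) = -28*u²)
(l(Q)*(-30))*(-1) = (-28*6²*(-30))*(-1) = (-28*36*(-30))*(-1) = -1008*(-30)*(-1) = 30240*(-1) = -30240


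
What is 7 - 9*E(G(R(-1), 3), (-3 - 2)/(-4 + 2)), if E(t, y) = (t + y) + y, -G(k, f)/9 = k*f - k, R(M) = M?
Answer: -200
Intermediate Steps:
G(k, f) = 9*k - 9*f*k (G(k, f) = -9*(k*f - k) = -9*(f*k - k) = -9*(-k + f*k) = 9*k - 9*f*k)
E(t, y) = t + 2*y
7 - 9*E(G(R(-1), 3), (-3 - 2)/(-4 + 2)) = 7 - 9*(9*(-1)*(1 - 1*3) + 2*((-3 - 2)/(-4 + 2))) = 7 - 9*(9*(-1)*(1 - 3) + 2*(-5/(-2))) = 7 - 9*(9*(-1)*(-2) + 2*(-5*(-1/2))) = 7 - 9*(18 + 2*(5/2)) = 7 - 9*(18 + 5) = 7 - 9*23 = 7 - 207 = -200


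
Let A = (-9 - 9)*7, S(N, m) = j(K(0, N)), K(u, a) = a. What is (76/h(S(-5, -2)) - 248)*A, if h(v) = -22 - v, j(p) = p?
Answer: 540792/17 ≈ 31811.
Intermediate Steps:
S(N, m) = N
A = -126 (A = -18*7 = -126)
(76/h(S(-5, -2)) - 248)*A = (76/(-22 - 1*(-5)) - 248)*(-126) = (76/(-22 + 5) - 248)*(-126) = (76/(-17) - 248)*(-126) = (76*(-1/17) - 248)*(-126) = (-76/17 - 248)*(-126) = -4292/17*(-126) = 540792/17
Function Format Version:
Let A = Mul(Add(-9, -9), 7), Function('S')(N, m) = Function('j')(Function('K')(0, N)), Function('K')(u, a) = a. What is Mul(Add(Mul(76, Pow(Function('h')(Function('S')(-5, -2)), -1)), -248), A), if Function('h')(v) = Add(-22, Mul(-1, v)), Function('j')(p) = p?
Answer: Rational(540792, 17) ≈ 31811.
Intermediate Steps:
Function('S')(N, m) = N
A = -126 (A = Mul(-18, 7) = -126)
Mul(Add(Mul(76, Pow(Function('h')(Function('S')(-5, -2)), -1)), -248), A) = Mul(Add(Mul(76, Pow(Add(-22, Mul(-1, -5)), -1)), -248), -126) = Mul(Add(Mul(76, Pow(Add(-22, 5), -1)), -248), -126) = Mul(Add(Mul(76, Pow(-17, -1)), -248), -126) = Mul(Add(Mul(76, Rational(-1, 17)), -248), -126) = Mul(Add(Rational(-76, 17), -248), -126) = Mul(Rational(-4292, 17), -126) = Rational(540792, 17)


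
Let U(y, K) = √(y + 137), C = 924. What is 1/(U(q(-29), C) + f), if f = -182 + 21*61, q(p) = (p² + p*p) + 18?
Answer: 1099/1205964 - √1837/1205964 ≈ 0.00087576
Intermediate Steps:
q(p) = 18 + 2*p² (q(p) = (p² + p²) + 18 = 2*p² + 18 = 18 + 2*p²)
U(y, K) = √(137 + y)
f = 1099 (f = -182 + 1281 = 1099)
1/(U(q(-29), C) + f) = 1/(√(137 + (18 + 2*(-29)²)) + 1099) = 1/(√(137 + (18 + 2*841)) + 1099) = 1/(√(137 + (18 + 1682)) + 1099) = 1/(√(137 + 1700) + 1099) = 1/(√1837 + 1099) = 1/(1099 + √1837)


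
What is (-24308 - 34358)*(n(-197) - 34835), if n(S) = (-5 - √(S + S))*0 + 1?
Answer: 2043571444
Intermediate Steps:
n(S) = 1 (n(S) = (-5 - √(2*S))*0 + 1 = (-5 - √2*√S)*0 + 1 = 0 + 1 = 1)
(-24308 - 34358)*(n(-197) - 34835) = (-24308 - 34358)*(1 - 34835) = -58666*(-34834) = 2043571444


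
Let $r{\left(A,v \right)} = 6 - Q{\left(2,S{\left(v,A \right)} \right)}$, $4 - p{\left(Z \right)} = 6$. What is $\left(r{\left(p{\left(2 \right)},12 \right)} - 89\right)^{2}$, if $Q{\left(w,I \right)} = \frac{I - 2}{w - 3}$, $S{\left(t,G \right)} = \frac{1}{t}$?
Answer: $\frac{1038361}{144} \approx 7210.8$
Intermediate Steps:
$Q{\left(w,I \right)} = \frac{-2 + I}{-3 + w}$
$p{\left(Z \right)} = -2$ ($p{\left(Z \right)} = 4 - 6 = -2$)
$r{\left(A,v \right)} = 4 + \frac{1}{v}$ ($r{\left(A,v \right)} = 6 - \frac{-2 + \frac{1}{v}}{-3 + 2} = 6 - \frac{-2 + \frac{1}{v}}{-1} = 6 - - (-2 + \frac{1}{v}) = 6 - \left(2 - \frac{1}{v}\right) = 4 + \frac{1}{v}$)
$\left(r{\left(p{\left(2 \right)},12 \right)} - 89\right)^{2} = \left(\left(4 + \frac{1}{12}\right) - 89\right)^{2} = \left(\frac{49}{12} - 89\right)^{2} = \left(- \frac{1019}{12}\right)^{2} = \frac{1038361}{144}$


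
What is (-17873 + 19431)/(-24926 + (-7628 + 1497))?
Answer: -1558/31057 ≈ -0.050166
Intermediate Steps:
(-17873 + 19431)/(-24926 + (-7628 + 1497)) = 1558/(-24926 - 6131) = 1558/(-31057) = 1558*(-1/31057) = -1558/31057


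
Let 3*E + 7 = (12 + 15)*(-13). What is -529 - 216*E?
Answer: 25247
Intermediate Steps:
E = -358/3 (E = -7/3 + ((12 + 15)*(-13))/3 = -7/3 + (27*(-13))/3 = -7/3 + (⅓)*(-351) = -7/3 - 117 = -358/3 ≈ -119.33)
-529 - 216*E = -529 - 216*(-358/3) = -529 + 25776 = 25247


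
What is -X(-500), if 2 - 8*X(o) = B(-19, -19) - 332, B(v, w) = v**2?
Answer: 27/8 ≈ 3.3750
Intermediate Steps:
X(o) = -27/8 (X(o) = 1/4 - ((-19)**2 - 332)/8 = 1/4 - (361 - 332)/8 = 1/4 - 1/8*29 = 1/4 - 29/8 = -27/8)
-X(-500) = -1*(-27/8) = 27/8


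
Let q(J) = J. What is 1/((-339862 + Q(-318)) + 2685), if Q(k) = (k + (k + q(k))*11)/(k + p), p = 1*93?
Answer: -75/25285837 ≈ -2.9661e-6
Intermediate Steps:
p = 93
Q(k) = 23*k/(93 + k) (Q(k) = (k + (k + k)*11)/(k + 93) = (k + (2*k)*11)/(93 + k) = (k + 22*k)/(93 + k) = (23*k)/(93 + k) = 23*k/(93 + k))
1/((-339862 + Q(-318)) + 2685) = 1/((-339862 + 23*(-318)/(93 - 318)) + 2685) = 1/((-339862 + 23*(-318)/(-225)) + 2685) = 1/((-339862 + 23*(-318)*(-1/225)) + 2685) = 1/((-339862 + 2438/75) + 2685) = 1/(-25487212/75 + 2685) = 1/(-25285837/75) = -75/25285837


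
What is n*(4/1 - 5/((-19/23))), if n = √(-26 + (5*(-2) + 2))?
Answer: 191*I*√34/19 ≈ 58.616*I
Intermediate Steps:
n = I*√34 (n = √(-26 + (-10 + 2)) = √(-26 - 8) = √(-34) = I*√34 ≈ 5.8309*I)
n*(4/1 - 5/((-19/23))) = (I*√34)*(4/1 - 5/((-19/23))) = (I*√34)*(4*1 - 5/((-19*1/23))) = (I*√34)*(4 - 5/(-19/23)) = (I*√34)*(4 - 5*(-23/19)) = (I*√34)*(4 + 115/19) = (I*√34)*(191/19) = 191*I*√34/19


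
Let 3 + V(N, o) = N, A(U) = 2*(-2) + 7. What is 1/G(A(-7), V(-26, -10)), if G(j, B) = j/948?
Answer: 316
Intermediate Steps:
A(U) = 3 (A(U) = -4 + 7 = 3)
V(N, o) = -3 + N
G(j, B) = j/948 (G(j, B) = j*(1/948) = j/948)
1/G(A(-7), V(-26, -10)) = 1/((1/948)*3) = 1/(1/316) = 316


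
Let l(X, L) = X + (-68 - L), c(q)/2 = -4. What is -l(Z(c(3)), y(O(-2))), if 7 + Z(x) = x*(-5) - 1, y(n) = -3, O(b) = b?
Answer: 33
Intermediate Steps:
c(q) = -8 (c(q) = 2*(-4) = -8)
Z(x) = -8 - 5*x (Z(x) = -7 + (x*(-5) - 1) = -7 + (-5*x - 1) = -7 + (-1 - 5*x) = -8 - 5*x)
l(X, L) = -68 + X - L
-l(Z(c(3)), y(O(-2))) = -(-68 + (-8 - 5*(-8)) - 1*(-3)) = -(-68 + (-8 + 40) + 3) = -(-68 + 32 + 3) = -1*(-33) = 33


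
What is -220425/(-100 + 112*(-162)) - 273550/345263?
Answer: 71113950575/6298978172 ≈ 11.290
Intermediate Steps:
-220425/(-100 + 112*(-162)) - 273550/345263 = -220425/(-100 - 18144) - 273550*1/345263 = -220425/(-18244) - 273550/345263 = -220425*(-1/18244) - 273550/345263 = 220425/18244 - 273550/345263 = 71113950575/6298978172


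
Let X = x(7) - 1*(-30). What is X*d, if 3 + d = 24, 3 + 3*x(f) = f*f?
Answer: 952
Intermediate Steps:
x(f) = -1 + f²/3 (x(f) = -1 + (f*f)/3 = -1 + f²/3)
d = 21 (d = -3 + 24 = 21)
X = 136/3 (X = (-1 + (⅓)*7²) - 1*(-30) = (-1 + (⅓)*49) + 30 = (-1 + 49/3) + 30 = 46/3 + 30 = 136/3 ≈ 45.333)
X*d = (136/3)*21 = 952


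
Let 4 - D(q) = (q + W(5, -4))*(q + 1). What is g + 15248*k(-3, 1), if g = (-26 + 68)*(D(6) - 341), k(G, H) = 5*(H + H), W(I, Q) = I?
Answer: 135092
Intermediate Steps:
D(q) = 4 - (1 + q)*(5 + q) (D(q) = 4 - (q + 5)*(q + 1) = 4 - (5 + q)*(1 + q) = 4 - (1 + q)*(5 + q))
k(G, H) = 10*H (k(G, H) = 5*(2*H) = 10*H)
g = -17388 (g = (-26 + 68)*((-1 - 1*6² - 6*6) - 341) = 42*((-1 - 1*36 - 36) - 341) = 42*((-1 - 36 - 36) - 341) = 42*(-73 - 341) = 42*(-414) = -17388)
g + 15248*k(-3, 1) = -17388 + 15248*(10*1) = -17388 + 15248*10 = -17388 + 152480 = 135092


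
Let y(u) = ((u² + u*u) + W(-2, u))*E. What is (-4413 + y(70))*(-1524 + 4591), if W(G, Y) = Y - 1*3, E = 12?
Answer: 349610397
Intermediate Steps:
W(G, Y) = -3 + Y (W(G, Y) = Y - 3 = -3 + Y)
y(u) = -36 + 12*u + 24*u² (y(u) = ((u² + u*u) + (-3 + u))*12 = ((u² + u²) + (-3 + u))*12 = (2*u² + (-3 + u))*12 = (-3 + u + 2*u²)*12 = -36 + 12*u + 24*u²)
(-4413 + y(70))*(-1524 + 4591) = (-4413 + (-36 + 12*70 + 24*70²))*(-1524 + 4591) = (-4413 + (-36 + 840 + 24*4900))*3067 = (-4413 + (-36 + 840 + 117600))*3067 = (-4413 + 118404)*3067 = 113991*3067 = 349610397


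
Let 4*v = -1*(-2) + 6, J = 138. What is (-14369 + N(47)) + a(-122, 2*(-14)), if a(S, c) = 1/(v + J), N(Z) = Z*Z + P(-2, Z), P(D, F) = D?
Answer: -1702679/140 ≈ -12162.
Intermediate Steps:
v = 2 (v = (-1*(-2) + 6)/4 = (2 + 6)/4 = (¼)*8 = 2)
N(Z) = -2 + Z² (N(Z) = Z*Z - 2 = Z² - 2 = -2 + Z²)
a(S, c) = 1/140 (a(S, c) = 1/(2 + 138) = 1/140)
(-14369 + N(47)) + a(-122, 2*(-14)) = (-14369 + (-2 + 47²)) + 1/140 = (-14369 + (-2 + 2209)) + 1/140 = (-14369 + 2207) + 1/140 = -12162 + 1/140 = -1702679/140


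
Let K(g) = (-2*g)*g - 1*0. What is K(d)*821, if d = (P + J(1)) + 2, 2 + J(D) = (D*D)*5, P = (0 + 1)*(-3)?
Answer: -6568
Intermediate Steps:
P = -3 (P = 1*(-3) = -3)
J(D) = -2 + 5*D² (J(D) = -2 + (D*D)*5 = -2 + D²*5 = -2 + 5*D²)
d = 2 (d = (-3 + (-2 + 5*1²)) + 2 = (-3 + (-2 + 5*1)) + 2 = (-3 + (-2 + 5)) + 2 = (-3 + 3) + 2 = 0 + 2 = 2)
K(g) = -2*g² (K(g) = -2*g² + 0 = -2*g²)
K(d)*821 = -2*2²*821 = -2*4*821 = -8*821 = -6568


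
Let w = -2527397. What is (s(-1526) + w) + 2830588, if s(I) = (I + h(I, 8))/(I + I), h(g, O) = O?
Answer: 462670225/1526 ≈ 3.0319e+5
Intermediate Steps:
s(I) = (8 + I)/(2*I) (s(I) = (I + 8)/(I + I) = (8 + I)/((2*I)) = (8 + I)*(1/(2*I)) = (8 + I)/(2*I))
(s(-1526) + w) + 2830588 = ((1/2)*(8 - 1526)/(-1526) - 2527397) + 2830588 = ((1/2)*(-1/1526)*(-1518) - 2527397) + 2830588 = (759/1526 - 2527397) + 2830588 = -3856807063/1526 + 2830588 = 462670225/1526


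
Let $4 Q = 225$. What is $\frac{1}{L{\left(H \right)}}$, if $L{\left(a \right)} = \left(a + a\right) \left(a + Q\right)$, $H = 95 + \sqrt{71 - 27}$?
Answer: $\frac{10482}{298267991} - \frac{3940 \sqrt{11}}{3280947901} \approx 3.116 \cdot 10^{-5}$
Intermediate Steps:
$Q = \frac{225}{4}$ ($Q = \frac{1}{4} \cdot 225 = \frac{225}{4} \approx 56.25$)
$H = 95 + 2 \sqrt{11}$ ($H = 95 + \sqrt{71 - 27} = 95 + \sqrt{44} = 95 + 2 \sqrt{11} \approx 101.63$)
$L{\left(a \right)} = 2 a \left(\frac{225}{4} + a\right)$ ($L{\left(a \right)} = \left(a + a\right) \left(a + \frac{225}{4}\right) = 2 a \left(\frac{225}{4} + a\right)$)
$\frac{1}{L{\left(H \right)}} = \frac{1}{\frac{1}{2} \left(95 + 2 \sqrt{11}\right) \left(225 + 4 \left(95 + 2 \sqrt{11}\right)\right)} = \frac{1}{\frac{1}{2} \left(95 + 2 \sqrt{11}\right) \left(225 + \left(380 + 8 \sqrt{11}\right)\right)} = \frac{1}{\frac{1}{2} \left(95 + 2 \sqrt{11}\right) \left(605 + 8 \sqrt{11}\right)} = \frac{2}{\left(95 + 2 \sqrt{11}\right) \left(605 + 8 \sqrt{11}\right)}$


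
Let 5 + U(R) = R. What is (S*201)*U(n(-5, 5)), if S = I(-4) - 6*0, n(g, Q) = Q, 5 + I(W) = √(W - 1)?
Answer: 0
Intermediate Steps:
I(W) = -5 + √(-1 + W) (I(W) = -5 + √(W - 1) = -5 + √(-1 + W))
U(R) = -5 + R
S = -5 + I*√5 (S = (-5 + √(-1 - 4)) - 6*0 = (-5 + √(-5)) + 0 = (-5 + I*√5) + 0 = -5 + I*√5 ≈ -5.0 + 2.2361*I)
(S*201)*U(n(-5, 5)) = ((-5 + I*√5)*201)*(-5 + 5) = (-1005 + 201*I*√5)*0 = 0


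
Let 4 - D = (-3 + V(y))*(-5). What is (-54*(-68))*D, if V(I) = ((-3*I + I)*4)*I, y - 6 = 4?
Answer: -14728392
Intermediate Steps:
y = 10 (y = 6 + 4 = 10)
V(I) = -8*I² (V(I) = (-2*I*4)*I = (-8*I)*I = -8*I²)
D = -4011 (D = 4 - (-3 - 8*10²)*(-5) = 4 - (-3 - 8*100)*(-5) = 4 - (-3 - 800)*(-5) = 4 - (-803)*(-5) = 4 - 1*4015 = 4 - 4015 = -4011)
(-54*(-68))*D = -54*(-68)*(-4011) = 3672*(-4011) = -14728392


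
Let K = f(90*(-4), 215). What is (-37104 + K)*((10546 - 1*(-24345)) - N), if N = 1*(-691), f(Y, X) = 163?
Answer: -1314434662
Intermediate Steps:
K = 163
N = -691
(-37104 + K)*((10546 - 1*(-24345)) - N) = (-37104 + 163)*((10546 - 1*(-24345)) - 1*(-691)) = -36941*((10546 + 24345) + 691) = -36941*(34891 + 691) = -36941*35582 = -1314434662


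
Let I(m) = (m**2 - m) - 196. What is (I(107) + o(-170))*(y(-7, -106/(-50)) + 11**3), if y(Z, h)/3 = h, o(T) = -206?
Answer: 73153592/5 ≈ 1.4631e+7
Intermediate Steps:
I(m) = -196 + m**2 - m
y(Z, h) = 3*h
(I(107) + o(-170))*(y(-7, -106/(-50)) + 11**3) = ((-196 + 107**2 - 1*107) - 206)*(3*(-106/(-50)) + 11**3) = ((-196 + 11449 - 107) - 206)*(3*(-106*(-1/50)) + 1331) = (11146 - 206)*(3*(53/25) + 1331) = 10940*(159/25 + 1331) = 10940*(33434/25) = 73153592/5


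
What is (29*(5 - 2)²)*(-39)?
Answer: -10179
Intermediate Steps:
(29*(5 - 2)²)*(-39) = (29*3²)*(-39) = (29*9)*(-39) = 261*(-39) = -10179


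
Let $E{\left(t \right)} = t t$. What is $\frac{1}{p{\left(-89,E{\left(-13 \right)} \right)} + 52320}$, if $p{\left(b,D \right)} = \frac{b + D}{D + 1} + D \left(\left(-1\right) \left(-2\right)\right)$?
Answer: $\frac{17}{895194} \approx 1.899 \cdot 10^{-5}$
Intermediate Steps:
$E{\left(t \right)} = t^{2}$
$p{\left(b,D \right)} = 2 D + \frac{D + b}{1 + D}$ ($p{\left(b,D \right)} = \frac{D + b}{1 + D} + D 2 = \frac{D + b}{1 + D} + 2 D = 2 D + \frac{D + b}{1 + D}$)
$\frac{1}{p{\left(-89,E{\left(-13 \right)} \right)} + 52320} = \frac{1}{\frac{-89 + 2 \left(\left(-13\right)^{2}\right)^{2} + 3 \left(-13\right)^{2}}{1 + \left(-13\right)^{2}} + 52320} = \frac{1}{\frac{-89 + 2 \cdot 169^{2} + 3 \cdot 169}{1 + 169} + 52320} = \frac{1}{\frac{-89 + 2 \cdot 28561 + 507}{170} + 52320} = \frac{1}{\frac{-89 + 57122 + 507}{170} + 52320} = \frac{1}{\frac{1}{170} \cdot 57540 + 52320} = \frac{1}{\frac{5754}{17} + 52320} = \frac{1}{\frac{895194}{17}} = \frac{17}{895194}$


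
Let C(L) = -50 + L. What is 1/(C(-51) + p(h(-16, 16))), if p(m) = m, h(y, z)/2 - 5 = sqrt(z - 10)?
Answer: -91/8257 - 2*sqrt(6)/8257 ≈ -0.011614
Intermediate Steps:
h(y, z) = 10 + 2*sqrt(-10 + z) (h(y, z) = 10 + 2*sqrt(z - 10) = 10 + 2*sqrt(-10 + z))
1/(C(-51) + p(h(-16, 16))) = 1/((-50 - 51) + (10 + 2*sqrt(-10 + 16))) = 1/(-101 + (10 + 2*sqrt(6))) = 1/(-91 + 2*sqrt(6))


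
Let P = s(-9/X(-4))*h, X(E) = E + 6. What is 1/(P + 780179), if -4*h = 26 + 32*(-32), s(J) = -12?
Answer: 1/777185 ≈ 1.2867e-6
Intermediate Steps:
X(E) = 6 + E
h = 499/2 (h = -(26 + 32*(-32))/4 = -(26 - 1024)/4 = -¼*(-998) = 499/2 ≈ 249.50)
P = -2994 (P = -12*499/2 = -2994)
1/(P + 780179) = 1/(-2994 + 780179) = 1/777185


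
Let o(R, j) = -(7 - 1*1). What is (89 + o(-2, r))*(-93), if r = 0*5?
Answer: -7719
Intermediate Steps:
r = 0
o(R, j) = -6 (o(R, j) = -(7 - 1) = -1*6 = -6)
(89 + o(-2, r))*(-93) = (89 - 6)*(-93) = 83*(-93) = -7719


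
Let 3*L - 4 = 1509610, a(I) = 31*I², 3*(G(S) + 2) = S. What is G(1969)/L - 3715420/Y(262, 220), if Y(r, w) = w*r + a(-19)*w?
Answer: -280195197765/190185700562 ≈ -1.4733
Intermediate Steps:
G(S) = -2 + S/3
L = 1509614/3 (L = 4/3 + (⅓)*1509610 = 4/3 + 1509610/3 = 1509614/3 ≈ 5.0320e+5)
Y(r, w) = 11191*w + r*w (Y(r, w) = w*r + (31*(-19)²)*w = r*w + (31*361)*w = r*w + 11191*w = 11191*w + r*w)
G(1969)/L - 3715420/Y(262, 220) = (-2 + (⅓)*1969)/(1509614/3) - 3715420*1/(220*(11191 + 262)) = (-2 + 1969/3)*(3/1509614) - 3715420/(220*11453) = (1963/3)*(3/1509614) - 3715420/2519660 = 1963/1509614 - 3715420*1/2519660 = 1963/1509614 - 185771/125983 = -280195197765/190185700562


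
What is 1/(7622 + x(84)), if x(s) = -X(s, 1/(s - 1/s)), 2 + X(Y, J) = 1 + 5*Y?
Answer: 1/7203 ≈ 0.00013883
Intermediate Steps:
X(Y, J) = -1 + 5*Y (X(Y, J) = -2 + (1 + 5*Y) = -1 + 5*Y)
x(s) = 1 - 5*s (x(s) = -(-1 + 5*s) = 1 - 5*s)
1/(7622 + x(84)) = 1/(7622 + (1 - 5*84)) = 1/(7622 + (1 - 420)) = 1/(7622 - 419) = 1/7203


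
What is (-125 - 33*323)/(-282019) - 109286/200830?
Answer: -14327488857/28318937885 ≈ -0.50593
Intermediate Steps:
(-125 - 33*323)/(-282019) - 109286/200830 = (-125 - 10659)*(-1/282019) - 109286*1/200830 = -10784*(-1/282019) - 54643/100415 = 10784/282019 - 54643/100415 = -14327488857/28318937885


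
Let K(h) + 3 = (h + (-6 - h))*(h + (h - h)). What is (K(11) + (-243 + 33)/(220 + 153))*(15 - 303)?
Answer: 7472736/373 ≈ 20034.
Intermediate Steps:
K(h) = -3 - 6*h (K(h) = -3 + (h + (-6 - h))*(h + (h - h)) = -3 - 6*(h + 0) = -3 - 6*h)
(K(11) + (-243 + 33)/(220 + 153))*(15 - 303) = ((-3 - 6*11) + (-243 + 33)/(220 + 153))*(15 - 303) = ((-3 - 66) - 210/373)*(-288) = (-69 - 210*1/373)*(-288) = (-69 - 210/373)*(-288) = -25947/373*(-288) = 7472736/373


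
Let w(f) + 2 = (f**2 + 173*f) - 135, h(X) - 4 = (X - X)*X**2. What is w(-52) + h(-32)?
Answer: -6425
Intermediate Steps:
h(X) = 4 (h(X) = 4 + (X - X)*X**2 = 4 + 0*X**2 = 4 + 0 = 4)
w(f) = -137 + f**2 + 173*f (w(f) = -2 + ((f**2 + 173*f) - 135) = -2 + (-135 + f**2 + 173*f) = -137 + f**2 + 173*f)
w(-52) + h(-32) = (-137 + (-52)**2 + 173*(-52)) + 4 = (-137 + 2704 - 8996) + 4 = -6429 + 4 = -6425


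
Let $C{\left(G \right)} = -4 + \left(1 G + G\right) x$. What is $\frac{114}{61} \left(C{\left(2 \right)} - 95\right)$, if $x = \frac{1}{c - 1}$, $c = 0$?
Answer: $- \frac{11742}{61} \approx -192.49$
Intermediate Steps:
$x = -1$ ($x = \frac{1}{0 - 1} = \frac{1}{-1} = -1$)
$C{\left(G \right)} = -4 - 2 G$ ($C{\left(G \right)} = -4 + \left(1 G + G\right) \left(-1\right) = -4 + \left(G + G\right) \left(-1\right) = -4 + 2 G \left(-1\right) = -4 - 2 G$)
$\frac{114}{61} \left(C{\left(2 \right)} - 95\right) = \frac{114}{61} \left(\left(-4 - 4\right) - 95\right) = 114 \cdot \frac{1}{61} \left(\left(-4 - 4\right) - 95\right) = \frac{114 \left(-8 - 95\right)}{61} = \frac{114}{61} \left(-103\right) = - \frac{11742}{61}$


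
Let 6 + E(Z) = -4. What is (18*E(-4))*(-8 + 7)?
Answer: 180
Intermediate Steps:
E(Z) = -10 (E(Z) = -6 - 4 = -10)
(18*E(-4))*(-8 + 7) = (18*(-10))*(-8 + 7) = -180*(-1) = 180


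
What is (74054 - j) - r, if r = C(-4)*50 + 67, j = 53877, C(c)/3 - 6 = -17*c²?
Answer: 60010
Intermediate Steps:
C(c) = 18 - 51*c² (C(c) = 18 + 3*(-17*c²) = 18 - 51*c²)
r = -39833 (r = (18 - 51*(-4)²)*50 + 67 = (18 - 51*16)*50 + 67 = (18 - 816)*50 + 67 = -798*50 + 67 = -39900 + 67 = -39833)
(74054 - j) - r = (74054 - 1*53877) - 1*(-39833) = (74054 - 53877) + 39833 = 20177 + 39833 = 60010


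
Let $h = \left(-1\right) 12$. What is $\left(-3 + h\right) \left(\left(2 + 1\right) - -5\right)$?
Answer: $-120$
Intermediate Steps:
$h = -12$
$\left(-3 + h\right) \left(\left(2 + 1\right) - -5\right) = \left(-3 - 12\right) \left(\left(2 + 1\right) - -5\right) = - 15 \left(3 + 5\right) = \left(-15\right) 8 = -120$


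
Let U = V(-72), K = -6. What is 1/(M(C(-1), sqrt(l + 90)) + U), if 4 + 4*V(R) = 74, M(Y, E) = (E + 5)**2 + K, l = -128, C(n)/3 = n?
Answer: -6/15209 - 40*I*sqrt(38)/15209 ≈ -0.0003945 - 0.016213*I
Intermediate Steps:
C(n) = 3*n
M(Y, E) = -6 + (5 + E)**2 (M(Y, E) = (E + 5)**2 - 6 = (5 + E)**2 - 6 = -6 + (5 + E)**2)
V(R) = 35/2 (V(R) = -1 + (1/4)*74 = -1 + 37/2 = 35/2)
U = 35/2 ≈ 17.500
1/(M(C(-1), sqrt(l + 90)) + U) = 1/((-6 + (5 + sqrt(-128 + 90))**2) + 35/2) = 1/((-6 + (5 + sqrt(-38))**2) + 35/2) = 1/((-6 + (5 + I*sqrt(38))**2) + 35/2) = 1/(23/2 + (5 + I*sqrt(38))**2)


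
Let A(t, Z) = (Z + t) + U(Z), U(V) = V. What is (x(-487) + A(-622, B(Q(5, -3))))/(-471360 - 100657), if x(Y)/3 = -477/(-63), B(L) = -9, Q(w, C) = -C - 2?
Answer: 4321/4004119 ≈ 0.0010791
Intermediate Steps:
Q(w, C) = -2 - C
x(Y) = 159/7 (x(Y) = 3*(-477/(-63)) = 3*(-477*(-1/63)) = 3*(53/7) = 159/7)
A(t, Z) = t + 2*Z (A(t, Z) = (Z + t) + Z = t + 2*Z)
(x(-487) + A(-622, B(Q(5, -3))))/(-471360 - 100657) = (159/7 + (-622 + 2*(-9)))/(-471360 - 100657) = (159/7 + (-622 - 18))/(-572017) = (159/7 - 640)*(-1/572017) = -4321/7*(-1/572017) = 4321/4004119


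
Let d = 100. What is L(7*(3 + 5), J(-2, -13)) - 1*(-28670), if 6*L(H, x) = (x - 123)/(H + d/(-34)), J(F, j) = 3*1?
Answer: 12930000/451 ≈ 28670.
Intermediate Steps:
J(F, j) = 3
L(H, x) = (-123 + x)/(6*(-50/17 + H)) (L(H, x) = ((x - 123)/(H + 100/(-34)))/6 = ((-123 + x)/(H + 100*(-1/34)))/6 = ((-123 + x)/(H - 50/17))/6 = ((-123 + x)/(-50/17 + H))/6 = (-123 + x)/(6*(-50/17 + H)))
L(7*(3 + 5), J(-2, -13)) - 1*(-28670) = 17*(-123 + 3)/(6*(-50 + 17*(7*(3 + 5)))) - 1*(-28670) = (17/6)*(-120)/(-50 + 17*(7*8)) + 28670 = (17/6)*(-120)/(-50 + 17*56) + 28670 = (17/6)*(-120)/(-50 + 952) + 28670 = (17/6)*(-120)/902 + 28670 = (17/6)*(1/902)*(-120) + 28670 = -170/451 + 28670 = 12930000/451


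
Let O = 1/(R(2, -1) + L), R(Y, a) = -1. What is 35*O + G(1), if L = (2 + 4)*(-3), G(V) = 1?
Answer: -16/19 ≈ -0.84210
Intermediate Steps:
L = -18 (L = 6*(-3) = -18)
O = -1/19 (O = 1/(-1 - 18) = 1/(-19) = -1/19 ≈ -0.052632)
35*O + G(1) = 35*(-1/19) + 1 = -35/19 + 1 = -16/19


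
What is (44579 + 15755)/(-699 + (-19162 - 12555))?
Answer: -30167/16208 ≈ -1.8612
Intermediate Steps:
(44579 + 15755)/(-699 + (-19162 - 12555)) = 60334/(-699 - 31717) = 60334/(-32416) = 60334*(-1/32416) = -30167/16208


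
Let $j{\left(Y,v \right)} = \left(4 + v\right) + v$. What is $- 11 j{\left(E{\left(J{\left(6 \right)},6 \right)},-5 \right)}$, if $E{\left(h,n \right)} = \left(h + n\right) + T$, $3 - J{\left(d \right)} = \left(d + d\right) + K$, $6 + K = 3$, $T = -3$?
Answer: $66$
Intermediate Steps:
$K = -3$ ($K = -6 + 3 = -3$)
$J{\left(d \right)} = 6 - 2 d$ ($J{\left(d \right)} = 3 - \left(\left(d + d\right) - 3\right) = 3 - \left(2 d - 3\right) = 3 - \left(-3 + 2 d\right) = 6 - 2 d$)
$E{\left(h,n \right)} = -3 + h + n$ ($E{\left(h,n \right)} = \left(h + n\right) - 3 = -3 + h + n$)
$j{\left(Y,v \right)} = 4 + 2 v$
$- 11 j{\left(E{\left(J{\left(6 \right)},6 \right)},-5 \right)} = - 11 \left(4 + 2 \left(-5\right)\right) = - 11 \left(4 - 10\right) = \left(-11\right) \left(-6\right) = 66$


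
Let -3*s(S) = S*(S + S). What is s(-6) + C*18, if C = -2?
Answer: -60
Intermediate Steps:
s(S) = -2*S**2/3 (s(S) = -S*(S + S)/3 = -S*2*S/3 = -2*S**2/3)
s(-6) + C*18 = -2/3*(-6)**2 - 2*18 = -2/3*36 - 36 = -24 - 36 = -60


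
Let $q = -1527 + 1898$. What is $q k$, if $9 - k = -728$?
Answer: $273427$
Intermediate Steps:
$k = 737$ ($k = 9 - -728 = 9 + 728 = 737$)
$q = 371$
$q k = 371 \cdot 737 = 273427$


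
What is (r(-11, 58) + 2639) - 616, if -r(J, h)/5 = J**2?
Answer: 1418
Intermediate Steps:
r(J, h) = -5*J**2
(r(-11, 58) + 2639) - 616 = (-5*(-11)**2 + 2639) - 616 = (-5*121 + 2639) - 616 = (-605 + 2639) - 616 = 2034 - 616 = 1418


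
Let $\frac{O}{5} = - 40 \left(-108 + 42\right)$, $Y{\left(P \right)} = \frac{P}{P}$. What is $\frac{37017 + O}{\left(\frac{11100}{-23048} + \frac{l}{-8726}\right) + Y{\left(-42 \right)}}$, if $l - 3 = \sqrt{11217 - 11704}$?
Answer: $\frac{16441504181108838276}{169619188933451} + \frac{3637076947760262 i \sqrt{487}}{169619188933451} \approx 96932.0 + 473.2 i$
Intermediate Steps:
$l = 3 + i \sqrt{487}$ ($l = 3 + \sqrt{11217 - 11704} = 3 + \sqrt{-487} = 3 + i \sqrt{487} \approx 3.0 + 22.068 i$)
$Y{\left(P \right)} = 1$
$O = 13200$ ($O = 5 \left(- 40 \left(-108 + 42\right)\right) = 5 \left(\left(-40\right) \left(-66\right)\right) = 5 \cdot 2640 = 13200$)
$\frac{37017 + O}{\left(\frac{11100}{-23048} + \frac{l}{-8726}\right) + Y{\left(-42 \right)}} = \frac{37017 + 13200}{\left(\frac{11100}{-23048} + \frac{3 + i \sqrt{487}}{-8726}\right) + 1} = \frac{50217}{\left(11100 \left(- \frac{1}{23048}\right) + \left(3 + i \sqrt{487}\right) \left(- \frac{1}{8726}\right)\right) + 1} = \frac{50217}{\left(- \frac{2775}{5762} - \left(\frac{3}{8726} + \frac{i \sqrt{487}}{8726}\right)\right) + 1} = \frac{50217}{\left(- \frac{6057984}{12569803} - \frac{i \sqrt{487}}{8726}\right) + 1} = \frac{50217}{\frac{6511819}{12569803} - \frac{i \sqrt{487}}{8726}}$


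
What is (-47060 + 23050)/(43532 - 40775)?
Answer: -24010/2757 ≈ -8.7087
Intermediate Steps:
(-47060 + 23050)/(43532 - 40775) = -24010/2757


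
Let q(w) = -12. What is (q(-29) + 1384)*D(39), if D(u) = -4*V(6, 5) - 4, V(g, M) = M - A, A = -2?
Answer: -43904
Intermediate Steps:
V(g, M) = 2 + M (V(g, M) = M - 1*(-2) = M + 2 = 2 + M)
D(u) = -32 (D(u) = -4*(2 + 5) - 4 = -4*7 - 4 = -28 - 4 = -32)
(q(-29) + 1384)*D(39) = (-12 + 1384)*(-32) = 1372*(-32) = -43904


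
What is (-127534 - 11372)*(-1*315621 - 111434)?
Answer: 59320501830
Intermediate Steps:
(-127534 - 11372)*(-1*315621 - 111434) = -138906*(-315621 - 111434) = -138906*(-427055) = 59320501830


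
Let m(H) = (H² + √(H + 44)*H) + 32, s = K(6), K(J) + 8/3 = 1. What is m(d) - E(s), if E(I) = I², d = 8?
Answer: 839/9 + 16*√13 ≈ 150.91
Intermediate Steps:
K(J) = -5/3 (K(J) = -8/3 + 1 = -5/3)
s = -5/3 ≈ -1.6667
m(H) = 32 + H² + H*√(44 + H) (m(H) = (H² + √(44 + H)*H) + 32 = (H² + H*√(44 + H)) + 32 = 32 + H² + H*√(44 + H))
m(d) - E(s) = (32 + 8² + 8*√(44 + 8)) - (-5/3)² = (32 + 64 + 8*√52) - 1*25/9 = (32 + 64 + 8*(2*√13)) - 25/9 = (32 + 64 + 16*√13) - 25/9 = (96 + 16*√13) - 25/9 = 839/9 + 16*√13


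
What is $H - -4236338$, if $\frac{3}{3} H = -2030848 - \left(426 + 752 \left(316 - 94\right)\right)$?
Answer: $2038120$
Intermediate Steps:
$H = -2198218$ ($H = -2030848 - \left(426 + 752 \left(316 - 94\right)\right) = -2030848 - \left(426 + 752 \cdot 222\right) = -2030848 - \left(426 + 166944\right) = -2030848 - 167370 = -2198218$)
$H - -4236338 = -2198218 - -4236338 = -2198218 + 4236338 = 2038120$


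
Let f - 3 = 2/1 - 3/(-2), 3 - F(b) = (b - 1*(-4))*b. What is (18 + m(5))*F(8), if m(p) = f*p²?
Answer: -33573/2 ≈ -16787.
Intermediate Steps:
F(b) = 3 - b*(4 + b) (F(b) = 3 - (b - 1*(-4))*b = 3 - (b + 4)*b = 3 - (4 + b)*b = 3 - b*(4 + b))
f = 13/2 (f = 3 + (2/1 - 3/(-2)) = 3 + (2*1 - 3*(-½)) = 3 + (2 + 3/2) = 3 + 7/2 = 13/2 ≈ 6.5000)
m(p) = 13*p²/2
(18 + m(5))*F(8) = (18 + (13/2)*5²)*(3 - 1*8² - 4*8) = (18 + (13/2)*25)*(3 - 1*64 - 32) = (18 + 325/2)*(3 - 64 - 32) = (361/2)*(-93) = -33573/2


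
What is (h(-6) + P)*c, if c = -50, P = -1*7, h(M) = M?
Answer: 650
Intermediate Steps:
P = -7
(h(-6) + P)*c = (-6 - 7)*(-50) = -13*(-50) = 650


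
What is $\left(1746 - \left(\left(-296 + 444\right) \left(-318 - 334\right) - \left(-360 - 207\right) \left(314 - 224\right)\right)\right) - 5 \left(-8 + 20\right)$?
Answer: $47152$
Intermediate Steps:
$\left(1746 - \left(\left(-296 + 444\right) \left(-318 - 334\right) - \left(-360 - 207\right) \left(314 - 224\right)\right)\right) - 5 \left(-8 + 20\right) = \left(1746 - \left(148 \left(-652\right) - \left(-567\right) 90\right)\right) - 60 = \left(1746 - \left(-96496 - -51030\right)\right) - 60 = \left(1746 - \left(-96496 + 51030\right)\right) - 60 = \left(1746 - -45466\right) - 60 = \left(1746 + 45466\right) - 60 = 47212 - 60 = 47152$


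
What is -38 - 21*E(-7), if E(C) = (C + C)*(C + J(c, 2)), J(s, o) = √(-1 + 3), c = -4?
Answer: -2096 + 294*√2 ≈ -1680.2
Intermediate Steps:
J(s, o) = √2
E(C) = 2*C*(C + √2) (E(C) = (C + C)*(C + √2) = (2*C)*(C + √2) = 2*C*(C + √2))
-38 - 21*E(-7) = -38 - 42*(-7)*(-7 + √2) = -38 - 21*(98 - 14*√2) = -38 + (-2058 + 294*√2) = -2096 + 294*√2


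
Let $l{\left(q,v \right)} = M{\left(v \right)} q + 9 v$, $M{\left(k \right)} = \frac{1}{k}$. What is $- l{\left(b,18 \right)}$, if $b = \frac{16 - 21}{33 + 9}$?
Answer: $- \frac{122467}{756} \approx -161.99$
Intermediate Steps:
$b = - \frac{5}{42} \approx -0.11905$
$l{\left(q,v \right)} = 9 v + \frac{q}{v}$ ($l{\left(q,v \right)} = \frac{q}{v} + 9 v = 9 v + \frac{q}{v}$)
$- l{\left(b,18 \right)} = - (9 \cdot 18 - \frac{5}{42 \cdot 18}) = - (162 - \frac{5}{756}) = \left(-1\right) \frac{122467}{756} = - \frac{122467}{756}$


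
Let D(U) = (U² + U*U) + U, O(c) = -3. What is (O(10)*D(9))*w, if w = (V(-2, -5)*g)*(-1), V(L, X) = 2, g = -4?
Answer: -4104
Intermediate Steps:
D(U) = U + 2*U² (D(U) = (U² + U²) + U = 2*U² + U = U + 2*U²)
w = 8 (w = (2*(-4))*(-1) = -8*(-1) = 8)
(O(10)*D(9))*w = -27*(1 + 2*9)*8 = -27*(1 + 18)*8 = -27*19*8 = -3*171*8 = -513*8 = -4104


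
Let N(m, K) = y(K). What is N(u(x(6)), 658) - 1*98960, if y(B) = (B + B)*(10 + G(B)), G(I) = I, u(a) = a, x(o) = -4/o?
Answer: 780128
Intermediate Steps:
y(B) = 2*B*(10 + B) (y(B) = (B + B)*(10 + B) = (2*B)*(10 + B) = 2*B*(10 + B))
N(m, K) = 2*K*(10 + K)
N(u(x(6)), 658) - 1*98960 = 2*658*(10 + 658) - 1*98960 = 2*658*668 - 98960 = 879088 - 98960 = 780128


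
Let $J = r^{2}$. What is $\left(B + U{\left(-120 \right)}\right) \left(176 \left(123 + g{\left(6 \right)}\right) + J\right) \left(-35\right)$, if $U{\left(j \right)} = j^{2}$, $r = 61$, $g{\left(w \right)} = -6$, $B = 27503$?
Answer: $-35657567365$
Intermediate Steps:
$J = 3721$ ($J = 61^{2} = 3721$)
$\left(B + U{\left(-120 \right)}\right) \left(176 \left(123 + g{\left(6 \right)}\right) + J\right) \left(-35\right) = \left(27503 + \left(-120\right)^{2}\right) \left(176 \left(123 - 6\right) + 3721\right) \left(-35\right) = \left(27503 + 14400\right) \left(176 \cdot 117 + 3721\right) \left(-35\right) = 41903 \left(20592 + 3721\right) \left(-35\right) = 41903 \cdot 24313 \left(-35\right) = 1018787639 \left(-35\right) = -35657567365$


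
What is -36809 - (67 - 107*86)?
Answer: -27674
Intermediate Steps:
-36809 - (67 - 107*86) = -36809 - (67 - 9202) = -36809 - 1*(-9135) = -36809 + 9135 = -27674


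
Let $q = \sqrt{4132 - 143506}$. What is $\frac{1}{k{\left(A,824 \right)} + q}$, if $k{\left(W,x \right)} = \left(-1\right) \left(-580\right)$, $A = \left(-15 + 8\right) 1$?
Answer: $\frac{10}{8203} - \frac{3 i \sqrt{15486}}{475774} \approx 0.0012191 - 0.00078468 i$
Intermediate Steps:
$A = -7$ ($A = \left(-7\right) 1 = -7$)
$q = 3 i \sqrt{15486}$ ($q = \sqrt{-139374} = 3 i \sqrt{15486} \approx 373.33 i$)
$k{\left(W,x \right)} = 580$
$\frac{1}{k{\left(A,824 \right)} + q} = \frac{1}{580 + 3 i \sqrt{15486}}$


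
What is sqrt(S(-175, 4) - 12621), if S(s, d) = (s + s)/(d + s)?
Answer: I*sqrt(40998979)/57 ≈ 112.33*I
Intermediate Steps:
S(s, d) = 2*s/(d + s) (S(s, d) = (2*s)/(d + s) = 2*s/(d + s))
sqrt(S(-175, 4) - 12621) = sqrt(2*(-175)/(4 - 175) - 12621) = sqrt(2*(-175)/(-171) - 12621) = sqrt(2*(-175)*(-1/171) - 12621) = sqrt(350/171 - 12621) = sqrt(-2157841/171) = I*sqrt(40998979)/57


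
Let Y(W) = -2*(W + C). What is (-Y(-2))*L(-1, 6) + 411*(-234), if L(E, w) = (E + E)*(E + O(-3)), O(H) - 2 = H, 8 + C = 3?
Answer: -96230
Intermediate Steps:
C = -5 (C = -8 + 3 = -5)
O(H) = 2 + H
L(E, w) = 2*E*(-1 + E) (L(E, w) = (E + E)*(E + (2 - 3)) = (2*E)*(E - 1) = (2*E)*(-1 + E) = 2*E*(-1 + E))
Y(W) = 10 - 2*W (Y(W) = -2*(W - 5) = -2*(-5 + W) = 10 - 2*W)
(-Y(-2))*L(-1, 6) + 411*(-234) = (-(10 - 2*(-2)))*(2*(-1)*(-1 - 1)) + 411*(-234) = (-(10 + 4))*(2*(-1)*(-2)) - 96174 = -1*14*4 - 96174 = -14*4 - 96174 = -56 - 96174 = -96230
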